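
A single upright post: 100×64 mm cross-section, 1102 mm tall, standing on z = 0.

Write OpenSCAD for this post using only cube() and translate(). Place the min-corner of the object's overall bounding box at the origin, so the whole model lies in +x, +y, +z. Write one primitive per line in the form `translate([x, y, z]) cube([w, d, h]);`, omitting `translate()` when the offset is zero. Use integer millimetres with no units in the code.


cube([100, 64, 1102]);


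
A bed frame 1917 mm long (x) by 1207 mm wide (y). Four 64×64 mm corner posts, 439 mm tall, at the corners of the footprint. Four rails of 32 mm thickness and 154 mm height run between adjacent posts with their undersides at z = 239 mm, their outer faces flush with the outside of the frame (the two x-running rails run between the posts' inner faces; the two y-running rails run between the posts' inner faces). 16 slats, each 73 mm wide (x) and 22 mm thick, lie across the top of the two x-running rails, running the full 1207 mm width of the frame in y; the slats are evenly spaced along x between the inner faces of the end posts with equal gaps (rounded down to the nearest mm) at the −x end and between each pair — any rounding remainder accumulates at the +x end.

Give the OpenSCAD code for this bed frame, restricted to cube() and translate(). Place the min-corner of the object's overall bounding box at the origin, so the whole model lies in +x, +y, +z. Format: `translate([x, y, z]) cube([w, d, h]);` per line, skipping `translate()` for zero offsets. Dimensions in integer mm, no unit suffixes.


// slat z = rail_z + rail_h = 239 + 154 = 393
// slat gap = ⌊(1789 − 16·73) / 17⌋ = 36
cube([64, 64, 439]);
translate([0, 1143, 0]) cube([64, 64, 439]);
translate([1853, 0, 0]) cube([64, 64, 439]);
translate([1853, 1143, 0]) cube([64, 64, 439]);
translate([64, 0, 239]) cube([1789, 32, 154]);
translate([64, 1175, 239]) cube([1789, 32, 154]);
translate([0, 64, 239]) cube([32, 1079, 154]);
translate([1885, 64, 239]) cube([32, 1079, 154]);
translate([100, 0, 393]) cube([73, 1207, 22]);
translate([209, 0, 393]) cube([73, 1207, 22]);
translate([318, 0, 393]) cube([73, 1207, 22]);
translate([427, 0, 393]) cube([73, 1207, 22]);
translate([536, 0, 393]) cube([73, 1207, 22]);
translate([645, 0, 393]) cube([73, 1207, 22]);
translate([754, 0, 393]) cube([73, 1207, 22]);
translate([863, 0, 393]) cube([73, 1207, 22]);
translate([972, 0, 393]) cube([73, 1207, 22]);
translate([1081, 0, 393]) cube([73, 1207, 22]);
translate([1190, 0, 393]) cube([73, 1207, 22]);
translate([1299, 0, 393]) cube([73, 1207, 22]);
translate([1408, 0, 393]) cube([73, 1207, 22]);
translate([1517, 0, 393]) cube([73, 1207, 22]);
translate([1626, 0, 393]) cube([73, 1207, 22]);
translate([1735, 0, 393]) cube([73, 1207, 22]);


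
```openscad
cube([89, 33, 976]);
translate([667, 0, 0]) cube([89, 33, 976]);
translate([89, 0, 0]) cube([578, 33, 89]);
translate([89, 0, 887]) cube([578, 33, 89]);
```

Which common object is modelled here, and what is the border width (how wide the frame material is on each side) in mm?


A picture frame. The border width is 89 mm.

Four thin pieces enclosing a rectangular opening — a picture frame. The two full-height stiles are 976 mm tall; the top rail sits at z = 887 and is 89 mm tall, so the border above the opening is 976 − 887 = 89 mm, matching the stile x-width.


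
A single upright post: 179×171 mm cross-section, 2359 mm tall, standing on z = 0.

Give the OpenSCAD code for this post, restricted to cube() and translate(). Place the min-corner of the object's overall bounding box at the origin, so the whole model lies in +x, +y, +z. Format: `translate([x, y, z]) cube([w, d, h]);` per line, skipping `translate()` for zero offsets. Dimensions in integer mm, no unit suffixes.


cube([179, 171, 2359]);


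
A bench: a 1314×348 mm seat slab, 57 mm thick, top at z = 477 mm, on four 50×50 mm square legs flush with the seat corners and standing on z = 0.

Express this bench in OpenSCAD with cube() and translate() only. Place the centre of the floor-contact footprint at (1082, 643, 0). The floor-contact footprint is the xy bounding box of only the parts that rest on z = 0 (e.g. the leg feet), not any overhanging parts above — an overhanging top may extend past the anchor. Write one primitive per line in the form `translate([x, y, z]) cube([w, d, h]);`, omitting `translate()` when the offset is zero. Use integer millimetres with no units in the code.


translate([425, 469, 420]) cube([1314, 348, 57]);
translate([425, 469, 0]) cube([50, 50, 420]);
translate([425, 767, 0]) cube([50, 50, 420]);
translate([1689, 469, 0]) cube([50, 50, 420]);
translate([1689, 767, 0]) cube([50, 50, 420]);


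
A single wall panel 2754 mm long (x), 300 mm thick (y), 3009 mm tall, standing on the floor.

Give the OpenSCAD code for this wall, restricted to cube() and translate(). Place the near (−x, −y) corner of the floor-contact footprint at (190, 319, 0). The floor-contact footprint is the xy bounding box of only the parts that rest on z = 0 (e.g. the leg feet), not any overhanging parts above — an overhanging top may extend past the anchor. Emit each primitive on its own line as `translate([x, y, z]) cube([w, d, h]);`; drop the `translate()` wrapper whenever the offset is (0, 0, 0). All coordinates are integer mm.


translate([190, 319, 0]) cube([2754, 300, 3009]);


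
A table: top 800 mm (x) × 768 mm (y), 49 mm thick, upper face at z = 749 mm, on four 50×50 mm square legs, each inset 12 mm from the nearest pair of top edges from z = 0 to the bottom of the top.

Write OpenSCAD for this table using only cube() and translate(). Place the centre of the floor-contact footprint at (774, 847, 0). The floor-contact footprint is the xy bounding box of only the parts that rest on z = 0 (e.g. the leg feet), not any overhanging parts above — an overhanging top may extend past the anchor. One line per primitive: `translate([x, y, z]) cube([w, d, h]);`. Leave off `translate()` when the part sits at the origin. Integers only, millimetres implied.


// leg_h = 749 - 49 = 700
translate([374, 463, 700]) cube([800, 768, 49]);
translate([386, 475, 0]) cube([50, 50, 700]);
translate([1112, 475, 0]) cube([50, 50, 700]);
translate([386, 1169, 0]) cube([50, 50, 700]);
translate([1112, 1169, 0]) cube([50, 50, 700]);


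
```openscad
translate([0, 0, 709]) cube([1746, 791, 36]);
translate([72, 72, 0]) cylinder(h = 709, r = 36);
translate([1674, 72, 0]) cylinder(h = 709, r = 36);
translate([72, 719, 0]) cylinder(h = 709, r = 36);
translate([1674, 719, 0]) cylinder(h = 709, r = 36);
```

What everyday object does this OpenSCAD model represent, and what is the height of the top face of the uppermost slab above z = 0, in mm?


A table. The table height is 745 mm.

A 1746×791×36 slab sits at z = 709 on four Ø72 mm round legs — a table. The top surface is at 709 + 36 = 745 mm.


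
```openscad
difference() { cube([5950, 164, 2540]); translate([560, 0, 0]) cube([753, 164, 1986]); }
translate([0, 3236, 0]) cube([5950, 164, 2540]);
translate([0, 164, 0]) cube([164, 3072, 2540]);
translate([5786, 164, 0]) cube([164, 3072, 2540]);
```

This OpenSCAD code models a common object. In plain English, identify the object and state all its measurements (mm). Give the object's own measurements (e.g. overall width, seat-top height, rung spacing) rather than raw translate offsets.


A single room: four walls, each 2540 mm tall and 164 mm thick, enclosing an outside footprint 5950×3400 mm (x × y), no floor or roof. The front and back walls (−y and +y sides) run the full x-width; the side walls fit between their inner faces. A door opening 753 mm wide and 1986 mm tall is cut through the front wall from the floor up, its −x edge 560 mm from the wall's −x end.


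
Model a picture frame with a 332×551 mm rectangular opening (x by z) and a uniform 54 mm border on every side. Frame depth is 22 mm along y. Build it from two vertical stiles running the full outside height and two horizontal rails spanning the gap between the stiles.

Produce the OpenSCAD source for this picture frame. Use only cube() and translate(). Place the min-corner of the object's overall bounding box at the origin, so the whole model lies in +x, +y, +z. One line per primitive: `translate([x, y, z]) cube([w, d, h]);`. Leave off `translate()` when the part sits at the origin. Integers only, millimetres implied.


cube([54, 22, 659]);
translate([386, 0, 0]) cube([54, 22, 659]);
translate([54, 0, 0]) cube([332, 22, 54]);
translate([54, 0, 605]) cube([332, 22, 54]);


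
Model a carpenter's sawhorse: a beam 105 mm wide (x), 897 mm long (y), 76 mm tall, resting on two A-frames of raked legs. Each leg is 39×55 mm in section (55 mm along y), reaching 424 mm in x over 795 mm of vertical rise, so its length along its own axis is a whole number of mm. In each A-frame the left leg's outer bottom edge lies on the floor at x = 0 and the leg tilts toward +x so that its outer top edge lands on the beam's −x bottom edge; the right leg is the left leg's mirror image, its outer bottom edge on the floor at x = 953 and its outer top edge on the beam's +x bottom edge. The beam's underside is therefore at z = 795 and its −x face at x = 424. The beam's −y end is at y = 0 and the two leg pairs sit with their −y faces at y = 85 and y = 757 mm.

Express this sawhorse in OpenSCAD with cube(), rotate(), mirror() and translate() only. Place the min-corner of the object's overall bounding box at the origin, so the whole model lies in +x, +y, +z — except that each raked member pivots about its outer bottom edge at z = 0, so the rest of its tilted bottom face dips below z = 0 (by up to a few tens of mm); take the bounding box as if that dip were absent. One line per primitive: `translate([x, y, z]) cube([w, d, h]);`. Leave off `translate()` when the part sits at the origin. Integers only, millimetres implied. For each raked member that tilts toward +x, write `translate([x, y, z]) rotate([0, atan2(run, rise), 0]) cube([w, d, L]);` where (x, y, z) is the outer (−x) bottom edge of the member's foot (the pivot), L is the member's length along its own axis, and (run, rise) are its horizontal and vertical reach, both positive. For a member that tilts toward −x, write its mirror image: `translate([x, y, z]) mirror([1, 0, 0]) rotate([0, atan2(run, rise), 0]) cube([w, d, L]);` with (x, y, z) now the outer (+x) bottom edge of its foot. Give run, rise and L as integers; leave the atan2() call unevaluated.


translate([424, 0, 795]) cube([105, 897, 76]);
translate([0, 85, 0]) rotate([0, atan2(424, 795), 0]) cube([39, 55, 901]);
translate([953, 85, 0]) mirror([1, 0, 0]) rotate([0, atan2(424, 795), 0]) cube([39, 55, 901]);
translate([0, 757, 0]) rotate([0, atan2(424, 795), 0]) cube([39, 55, 901]);
translate([953, 757, 0]) mirror([1, 0, 0]) rotate([0, atan2(424, 795), 0]) cube([39, 55, 901]);


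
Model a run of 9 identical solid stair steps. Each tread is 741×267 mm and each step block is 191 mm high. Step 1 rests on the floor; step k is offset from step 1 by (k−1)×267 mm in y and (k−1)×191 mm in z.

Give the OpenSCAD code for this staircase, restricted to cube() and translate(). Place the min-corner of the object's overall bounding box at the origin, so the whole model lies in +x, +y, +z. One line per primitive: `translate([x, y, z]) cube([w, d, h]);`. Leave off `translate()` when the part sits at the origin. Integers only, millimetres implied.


cube([741, 267, 191]);
translate([0, 267, 191]) cube([741, 267, 191]);
translate([0, 534, 382]) cube([741, 267, 191]);
translate([0, 801, 573]) cube([741, 267, 191]);
translate([0, 1068, 764]) cube([741, 267, 191]);
translate([0, 1335, 955]) cube([741, 267, 191]);
translate([0, 1602, 1146]) cube([741, 267, 191]);
translate([0, 1869, 1337]) cube([741, 267, 191]);
translate([0, 2136, 1528]) cube([741, 267, 191]);


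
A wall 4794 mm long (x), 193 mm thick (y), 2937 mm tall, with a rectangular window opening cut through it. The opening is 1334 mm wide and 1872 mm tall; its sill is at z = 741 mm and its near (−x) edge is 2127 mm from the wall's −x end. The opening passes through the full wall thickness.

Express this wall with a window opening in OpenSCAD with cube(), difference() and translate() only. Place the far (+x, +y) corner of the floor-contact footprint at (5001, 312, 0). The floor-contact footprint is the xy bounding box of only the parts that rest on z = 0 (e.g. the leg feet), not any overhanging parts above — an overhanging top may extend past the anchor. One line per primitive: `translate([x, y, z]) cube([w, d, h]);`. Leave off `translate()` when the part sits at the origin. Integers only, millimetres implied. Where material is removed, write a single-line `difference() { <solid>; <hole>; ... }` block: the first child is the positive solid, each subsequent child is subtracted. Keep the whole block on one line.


difference() { translate([207, 119, 0]) cube([4794, 193, 2937]); translate([2334, 119, 741]) cube([1334, 193, 1872]); }


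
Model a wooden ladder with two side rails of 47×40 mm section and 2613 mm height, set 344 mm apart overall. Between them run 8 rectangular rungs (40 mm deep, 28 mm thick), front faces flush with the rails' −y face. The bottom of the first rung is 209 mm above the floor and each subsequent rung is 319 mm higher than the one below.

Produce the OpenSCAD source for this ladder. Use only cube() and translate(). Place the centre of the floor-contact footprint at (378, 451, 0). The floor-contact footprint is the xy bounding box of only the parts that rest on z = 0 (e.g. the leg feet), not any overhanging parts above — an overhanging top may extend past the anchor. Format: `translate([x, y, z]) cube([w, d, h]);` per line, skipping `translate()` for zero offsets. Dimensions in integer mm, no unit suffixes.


translate([206, 431, 0]) cube([47, 40, 2613]);
translate([503, 431, 0]) cube([47, 40, 2613]);
translate([253, 431, 209]) cube([250, 40, 28]);
translate([253, 431, 528]) cube([250, 40, 28]);
translate([253, 431, 847]) cube([250, 40, 28]);
translate([253, 431, 1166]) cube([250, 40, 28]);
translate([253, 431, 1485]) cube([250, 40, 28]);
translate([253, 431, 1804]) cube([250, 40, 28]);
translate([253, 431, 2123]) cube([250, 40, 28]);
translate([253, 431, 2442]) cube([250, 40, 28]);


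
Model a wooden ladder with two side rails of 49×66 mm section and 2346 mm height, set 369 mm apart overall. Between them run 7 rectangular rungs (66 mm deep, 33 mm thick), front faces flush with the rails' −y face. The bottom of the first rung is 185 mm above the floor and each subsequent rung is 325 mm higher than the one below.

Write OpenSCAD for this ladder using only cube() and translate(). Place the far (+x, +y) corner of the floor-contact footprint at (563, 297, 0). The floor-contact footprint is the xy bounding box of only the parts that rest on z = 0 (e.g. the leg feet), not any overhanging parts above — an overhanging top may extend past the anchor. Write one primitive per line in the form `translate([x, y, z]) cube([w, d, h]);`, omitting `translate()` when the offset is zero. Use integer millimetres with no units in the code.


translate([194, 231, 0]) cube([49, 66, 2346]);
translate([514, 231, 0]) cube([49, 66, 2346]);
translate([243, 231, 185]) cube([271, 66, 33]);
translate([243, 231, 510]) cube([271, 66, 33]);
translate([243, 231, 835]) cube([271, 66, 33]);
translate([243, 231, 1160]) cube([271, 66, 33]);
translate([243, 231, 1485]) cube([271, 66, 33]);
translate([243, 231, 1810]) cube([271, 66, 33]);
translate([243, 231, 2135]) cube([271, 66, 33]);


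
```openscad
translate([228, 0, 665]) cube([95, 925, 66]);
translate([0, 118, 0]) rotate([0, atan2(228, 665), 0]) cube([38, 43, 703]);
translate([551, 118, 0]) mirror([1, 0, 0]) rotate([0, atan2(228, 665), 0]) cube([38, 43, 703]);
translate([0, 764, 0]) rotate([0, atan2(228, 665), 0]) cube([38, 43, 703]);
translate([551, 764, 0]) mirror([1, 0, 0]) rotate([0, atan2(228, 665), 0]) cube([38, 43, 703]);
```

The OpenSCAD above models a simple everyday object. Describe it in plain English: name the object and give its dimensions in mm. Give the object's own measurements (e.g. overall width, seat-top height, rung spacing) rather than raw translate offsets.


A sawhorse. A 95×925×66 mm beam (x, y, z) sits on two A-frame leg pairs. Each pair is two raked legs of 38×43 mm section (43 mm along y) splaying symmetrically in x. Each leg rises 665 mm vertically over 228 mm of horizontal reach and is 703 mm long along its own axis. Every leg's outer bottom edge rests on the floor and its outer top edge meets a bottom edge of the beam — the left legs (tilting toward +x) meet the beam's −x bottom edge, the right legs (their mirror images, tilting toward −x) meet its +x bottom edge — so the leg tops tuck under the beam, the beam's underside is 665 mm above the floor, and the feet are 551 mm apart outside-to-outside with the beam centred between them. The two leg pairs are set in 118 mm from either end of the beam.


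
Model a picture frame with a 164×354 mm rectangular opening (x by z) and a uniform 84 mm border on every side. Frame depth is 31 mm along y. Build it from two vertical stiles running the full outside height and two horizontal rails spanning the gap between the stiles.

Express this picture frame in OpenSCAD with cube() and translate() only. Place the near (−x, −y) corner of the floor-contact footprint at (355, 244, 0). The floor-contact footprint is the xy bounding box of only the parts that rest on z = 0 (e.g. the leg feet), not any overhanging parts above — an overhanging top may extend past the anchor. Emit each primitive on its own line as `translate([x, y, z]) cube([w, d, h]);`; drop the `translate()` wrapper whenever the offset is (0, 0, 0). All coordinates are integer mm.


translate([355, 244, 0]) cube([84, 31, 522]);
translate([603, 244, 0]) cube([84, 31, 522]);
translate([439, 244, 0]) cube([164, 31, 84]);
translate([439, 244, 438]) cube([164, 31, 84]);


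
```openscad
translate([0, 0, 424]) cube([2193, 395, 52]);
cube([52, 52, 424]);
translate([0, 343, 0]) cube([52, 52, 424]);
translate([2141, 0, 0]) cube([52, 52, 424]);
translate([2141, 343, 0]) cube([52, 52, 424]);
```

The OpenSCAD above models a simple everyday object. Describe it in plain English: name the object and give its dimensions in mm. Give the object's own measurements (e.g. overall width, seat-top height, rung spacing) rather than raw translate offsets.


A long wooden bench with a 2193 mm (x) × 395 mm (y) seat, 52 mm thick, its top surface 476 mm above the floor. Four 52 mm square legs at the seat corners, flush with the edges, run from z = 0 to the seat underside.


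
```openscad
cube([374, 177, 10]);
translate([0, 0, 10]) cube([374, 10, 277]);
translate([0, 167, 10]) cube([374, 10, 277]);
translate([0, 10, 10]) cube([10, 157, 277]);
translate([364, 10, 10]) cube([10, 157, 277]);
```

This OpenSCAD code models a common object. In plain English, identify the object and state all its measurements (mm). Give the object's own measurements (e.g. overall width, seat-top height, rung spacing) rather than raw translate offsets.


An open-topped rectangular box: outside dimensions 374×177×287 mm, with a uniform wall and base thickness of 10 mm. The base is a full 374×177 slab on the floor; four walls sit on top of the base. The front and back walls (the −y and +y sides) span the full width; the two side walls fit between them.


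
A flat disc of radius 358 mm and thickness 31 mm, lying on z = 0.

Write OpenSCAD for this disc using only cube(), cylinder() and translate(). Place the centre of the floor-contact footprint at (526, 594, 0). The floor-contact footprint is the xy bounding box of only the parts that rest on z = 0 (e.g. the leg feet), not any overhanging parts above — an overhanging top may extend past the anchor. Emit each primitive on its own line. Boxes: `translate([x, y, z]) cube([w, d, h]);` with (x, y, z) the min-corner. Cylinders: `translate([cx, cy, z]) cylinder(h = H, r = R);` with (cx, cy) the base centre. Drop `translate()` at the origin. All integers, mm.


translate([526, 594, 0]) cylinder(h = 31, r = 358);


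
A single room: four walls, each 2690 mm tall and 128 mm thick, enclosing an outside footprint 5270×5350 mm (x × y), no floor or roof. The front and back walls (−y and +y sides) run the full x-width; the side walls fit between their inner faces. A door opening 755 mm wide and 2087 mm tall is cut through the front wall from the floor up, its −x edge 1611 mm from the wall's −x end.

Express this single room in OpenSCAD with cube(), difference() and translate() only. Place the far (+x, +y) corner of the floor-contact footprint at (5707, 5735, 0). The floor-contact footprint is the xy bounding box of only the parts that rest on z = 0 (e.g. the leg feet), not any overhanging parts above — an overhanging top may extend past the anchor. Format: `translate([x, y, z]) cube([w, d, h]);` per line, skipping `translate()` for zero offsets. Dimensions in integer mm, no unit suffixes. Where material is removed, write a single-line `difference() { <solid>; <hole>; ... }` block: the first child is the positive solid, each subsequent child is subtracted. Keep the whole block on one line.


difference() { translate([437, 385, 0]) cube([5270, 128, 2690]); translate([2048, 385, 0]) cube([755, 128, 2087]); }
translate([437, 5607, 0]) cube([5270, 128, 2690]);
translate([437, 513, 0]) cube([128, 5094, 2690]);
translate([5579, 513, 0]) cube([128, 5094, 2690]);


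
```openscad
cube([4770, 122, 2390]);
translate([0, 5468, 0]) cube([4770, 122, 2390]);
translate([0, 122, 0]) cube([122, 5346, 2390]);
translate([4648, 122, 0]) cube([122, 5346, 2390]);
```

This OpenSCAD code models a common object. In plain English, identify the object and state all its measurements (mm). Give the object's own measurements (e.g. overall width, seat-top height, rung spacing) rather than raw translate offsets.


The wall frame of a small rectangular building: four walls, each 2390 mm tall and 122 mm thick, enclosing a footprint 4770 mm (x) by 5590 mm (y) outside-to-outside, with no floor or roof. The front and back walls (the −y and +y sides) span the full width; the two side walls fit between them.


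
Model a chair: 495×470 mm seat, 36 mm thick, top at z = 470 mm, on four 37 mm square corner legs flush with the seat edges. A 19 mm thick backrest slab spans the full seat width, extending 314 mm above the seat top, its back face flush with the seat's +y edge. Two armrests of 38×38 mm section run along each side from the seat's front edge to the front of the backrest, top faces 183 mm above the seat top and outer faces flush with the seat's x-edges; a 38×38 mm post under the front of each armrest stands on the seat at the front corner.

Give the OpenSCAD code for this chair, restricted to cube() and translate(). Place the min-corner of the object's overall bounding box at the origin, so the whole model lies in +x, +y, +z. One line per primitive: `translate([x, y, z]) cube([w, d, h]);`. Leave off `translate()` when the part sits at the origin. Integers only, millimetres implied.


translate([0, 0, 434]) cube([495, 470, 36]);
cube([37, 37, 434]);
translate([458, 0, 0]) cube([37, 37, 434]);
translate([0, 433, 0]) cube([37, 37, 434]);
translate([458, 433, 0]) cube([37, 37, 434]);
translate([0, 451, 470]) cube([495, 19, 314]);
translate([0, 0, 615]) cube([38, 451, 38]);
translate([457, 0, 615]) cube([38, 451, 38]);
translate([0, 0, 470]) cube([38, 38, 145]);
translate([457, 0, 470]) cube([38, 38, 145]);


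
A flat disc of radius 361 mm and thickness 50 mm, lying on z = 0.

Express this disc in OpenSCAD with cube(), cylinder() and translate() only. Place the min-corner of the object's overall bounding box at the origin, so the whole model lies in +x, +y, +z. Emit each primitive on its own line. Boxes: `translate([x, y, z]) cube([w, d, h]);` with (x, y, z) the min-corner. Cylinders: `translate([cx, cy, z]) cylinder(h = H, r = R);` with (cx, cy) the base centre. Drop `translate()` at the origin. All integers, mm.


translate([361, 361, 0]) cylinder(h = 50, r = 361);


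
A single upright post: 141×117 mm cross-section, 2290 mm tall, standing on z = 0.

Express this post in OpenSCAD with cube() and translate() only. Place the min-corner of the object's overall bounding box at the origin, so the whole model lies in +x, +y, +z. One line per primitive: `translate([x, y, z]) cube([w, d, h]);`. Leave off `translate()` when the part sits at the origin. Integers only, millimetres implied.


cube([141, 117, 2290]);


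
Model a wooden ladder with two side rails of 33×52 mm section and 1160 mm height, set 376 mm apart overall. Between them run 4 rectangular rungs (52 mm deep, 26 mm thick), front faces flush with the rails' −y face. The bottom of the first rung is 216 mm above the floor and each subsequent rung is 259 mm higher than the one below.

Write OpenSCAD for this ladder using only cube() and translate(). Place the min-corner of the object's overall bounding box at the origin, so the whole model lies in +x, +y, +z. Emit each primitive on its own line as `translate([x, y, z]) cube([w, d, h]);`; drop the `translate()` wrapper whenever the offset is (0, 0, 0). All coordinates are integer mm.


cube([33, 52, 1160]);
translate([343, 0, 0]) cube([33, 52, 1160]);
translate([33, 0, 216]) cube([310, 52, 26]);
translate([33, 0, 475]) cube([310, 52, 26]);
translate([33, 0, 734]) cube([310, 52, 26]);
translate([33, 0, 993]) cube([310, 52, 26]);


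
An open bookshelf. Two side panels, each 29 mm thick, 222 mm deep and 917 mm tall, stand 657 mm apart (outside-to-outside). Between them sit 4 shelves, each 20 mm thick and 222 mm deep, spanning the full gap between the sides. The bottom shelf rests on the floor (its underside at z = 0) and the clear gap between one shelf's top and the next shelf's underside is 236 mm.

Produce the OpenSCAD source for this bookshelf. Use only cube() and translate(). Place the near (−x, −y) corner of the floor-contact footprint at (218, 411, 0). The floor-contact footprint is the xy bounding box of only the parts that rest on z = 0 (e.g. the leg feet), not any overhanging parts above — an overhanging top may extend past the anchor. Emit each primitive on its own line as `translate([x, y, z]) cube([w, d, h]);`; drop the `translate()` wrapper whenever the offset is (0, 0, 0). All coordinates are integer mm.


translate([218, 411, 0]) cube([29, 222, 917]);
translate([846, 411, 0]) cube([29, 222, 917]);
translate([247, 411, 0]) cube([599, 222, 20]);
translate([247, 411, 256]) cube([599, 222, 20]);
translate([247, 411, 512]) cube([599, 222, 20]);
translate([247, 411, 768]) cube([599, 222, 20]);


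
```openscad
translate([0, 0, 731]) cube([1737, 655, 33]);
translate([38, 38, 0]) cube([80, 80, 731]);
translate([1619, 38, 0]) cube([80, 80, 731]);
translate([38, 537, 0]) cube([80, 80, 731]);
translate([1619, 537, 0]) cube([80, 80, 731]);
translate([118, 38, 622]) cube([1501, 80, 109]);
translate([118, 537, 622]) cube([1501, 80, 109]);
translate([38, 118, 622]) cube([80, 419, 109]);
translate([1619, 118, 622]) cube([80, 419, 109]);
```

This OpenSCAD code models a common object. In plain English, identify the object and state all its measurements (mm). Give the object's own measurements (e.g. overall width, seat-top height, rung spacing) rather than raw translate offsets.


A rectangular dining table. The top is 1737×655×33 mm with its upper surface at z = 764 mm. It stands on four 80×80 mm square legs, each inset 38 mm from the nearest pair of top edges, running from the floor to the underside of the top. Four apron rails, 80 mm thick and 109 mm tall, run between adjacent legs with their top edges flush with the underside of the top and their outer faces flush with the legs' outer faces.


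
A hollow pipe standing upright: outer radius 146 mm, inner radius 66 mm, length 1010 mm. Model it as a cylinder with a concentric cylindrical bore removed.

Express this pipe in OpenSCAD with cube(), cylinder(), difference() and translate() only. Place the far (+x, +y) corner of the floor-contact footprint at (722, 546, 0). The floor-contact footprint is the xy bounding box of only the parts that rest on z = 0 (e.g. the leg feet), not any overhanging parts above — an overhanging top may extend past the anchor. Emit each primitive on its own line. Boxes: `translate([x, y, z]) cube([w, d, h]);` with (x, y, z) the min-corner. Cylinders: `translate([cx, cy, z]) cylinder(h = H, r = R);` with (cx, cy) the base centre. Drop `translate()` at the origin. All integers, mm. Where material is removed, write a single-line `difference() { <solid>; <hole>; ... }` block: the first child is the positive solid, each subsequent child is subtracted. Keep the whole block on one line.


difference() { translate([576, 400, 0]) cylinder(h = 1010, r = 146); translate([576, 400, 0]) cylinder(h = 1010, r = 66); }


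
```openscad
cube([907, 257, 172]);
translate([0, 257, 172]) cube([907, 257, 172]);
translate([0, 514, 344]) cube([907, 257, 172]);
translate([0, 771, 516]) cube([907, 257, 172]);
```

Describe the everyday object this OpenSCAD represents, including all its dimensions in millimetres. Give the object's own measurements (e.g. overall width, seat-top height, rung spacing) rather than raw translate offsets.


A straight staircase of 4 solid steps. Each step is 907 mm wide (x), 257 mm deep (y, the going) and 172 mm tall (the rise). The first step rests on the floor; each subsequent step sits one going further in +y and one rise higher in +z, directly behind and above the previous step with no overlap.


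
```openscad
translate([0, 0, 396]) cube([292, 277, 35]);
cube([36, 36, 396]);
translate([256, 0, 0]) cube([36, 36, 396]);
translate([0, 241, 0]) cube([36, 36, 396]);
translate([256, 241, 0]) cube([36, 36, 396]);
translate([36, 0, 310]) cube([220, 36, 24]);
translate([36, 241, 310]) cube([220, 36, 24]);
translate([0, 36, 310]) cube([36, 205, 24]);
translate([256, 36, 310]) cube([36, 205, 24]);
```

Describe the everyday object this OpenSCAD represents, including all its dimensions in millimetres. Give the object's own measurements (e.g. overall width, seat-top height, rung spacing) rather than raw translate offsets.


A four-legged stool. The seat is a 292×277×35 mm slab whose top surface is at z = 431 mm; four square legs, each 36×36 mm in cross-section, run from the floor (z = 0) to the underside of the seat, each flush with a corner of the seat. Four stretchers, 36 mm wide and 24 mm tall, connect adjacent legs with their undersides at z = 310 mm, each running between the inner faces of the legs it joins and aligned with the legs' outer faces on the other axis.


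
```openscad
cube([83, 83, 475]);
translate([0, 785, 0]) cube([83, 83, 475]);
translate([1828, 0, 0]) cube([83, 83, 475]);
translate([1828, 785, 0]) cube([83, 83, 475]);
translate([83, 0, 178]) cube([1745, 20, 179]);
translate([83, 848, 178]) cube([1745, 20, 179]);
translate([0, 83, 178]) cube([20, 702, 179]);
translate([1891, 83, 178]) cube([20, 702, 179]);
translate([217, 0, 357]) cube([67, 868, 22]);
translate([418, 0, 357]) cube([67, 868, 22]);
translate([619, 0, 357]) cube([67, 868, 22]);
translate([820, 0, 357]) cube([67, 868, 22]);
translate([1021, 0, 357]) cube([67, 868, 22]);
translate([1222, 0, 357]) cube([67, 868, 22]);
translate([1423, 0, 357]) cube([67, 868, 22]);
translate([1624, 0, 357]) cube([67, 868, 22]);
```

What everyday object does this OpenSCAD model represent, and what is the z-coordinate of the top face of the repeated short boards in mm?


A bed frame. The slat-top height is 379 mm.

Four posts, four rails, and a row of slats — a bed frame. Slats sit on the rails at z = 178 + 179 = 357; with slat thickness 22, the top is 379 mm.


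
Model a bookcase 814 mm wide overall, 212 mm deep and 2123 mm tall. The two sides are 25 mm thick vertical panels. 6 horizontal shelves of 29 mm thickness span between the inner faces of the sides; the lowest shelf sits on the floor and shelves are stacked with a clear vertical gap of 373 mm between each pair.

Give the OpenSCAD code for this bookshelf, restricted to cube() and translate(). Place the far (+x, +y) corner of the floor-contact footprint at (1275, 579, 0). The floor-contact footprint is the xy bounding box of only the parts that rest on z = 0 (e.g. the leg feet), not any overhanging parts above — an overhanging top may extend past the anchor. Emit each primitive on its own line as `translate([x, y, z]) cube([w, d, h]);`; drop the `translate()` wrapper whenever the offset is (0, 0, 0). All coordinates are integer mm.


translate([461, 367, 0]) cube([25, 212, 2123]);
translate([1250, 367, 0]) cube([25, 212, 2123]);
translate([486, 367, 0]) cube([764, 212, 29]);
translate([486, 367, 402]) cube([764, 212, 29]);
translate([486, 367, 804]) cube([764, 212, 29]);
translate([486, 367, 1206]) cube([764, 212, 29]);
translate([486, 367, 1608]) cube([764, 212, 29]);
translate([486, 367, 2010]) cube([764, 212, 29]);


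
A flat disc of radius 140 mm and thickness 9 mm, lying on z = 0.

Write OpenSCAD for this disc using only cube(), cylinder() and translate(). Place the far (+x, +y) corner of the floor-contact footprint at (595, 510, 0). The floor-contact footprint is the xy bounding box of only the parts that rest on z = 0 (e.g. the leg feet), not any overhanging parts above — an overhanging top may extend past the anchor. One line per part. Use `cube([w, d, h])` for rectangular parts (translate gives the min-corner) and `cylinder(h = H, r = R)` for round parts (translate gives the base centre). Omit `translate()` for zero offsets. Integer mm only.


translate([455, 370, 0]) cylinder(h = 9, r = 140);


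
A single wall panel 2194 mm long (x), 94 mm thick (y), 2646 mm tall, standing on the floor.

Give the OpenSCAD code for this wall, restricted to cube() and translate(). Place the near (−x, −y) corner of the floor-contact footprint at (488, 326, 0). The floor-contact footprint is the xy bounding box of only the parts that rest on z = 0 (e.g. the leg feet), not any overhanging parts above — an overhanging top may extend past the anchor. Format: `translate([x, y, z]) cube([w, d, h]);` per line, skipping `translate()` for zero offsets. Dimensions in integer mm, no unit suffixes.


translate([488, 326, 0]) cube([2194, 94, 2646]);


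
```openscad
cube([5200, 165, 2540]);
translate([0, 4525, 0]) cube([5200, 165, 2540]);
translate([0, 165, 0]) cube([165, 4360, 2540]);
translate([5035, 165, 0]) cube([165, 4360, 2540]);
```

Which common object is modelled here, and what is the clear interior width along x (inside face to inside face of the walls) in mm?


A house (or room) frame. The interior width is 4870 mm.

Four 2540 mm walls enclosing a rectangle with no floor or roof — a room or house frame. Outside width is 5200 mm and wall thickness is 165 mm, so the interior width is 5200 − 2 × 165 = 4870 mm.


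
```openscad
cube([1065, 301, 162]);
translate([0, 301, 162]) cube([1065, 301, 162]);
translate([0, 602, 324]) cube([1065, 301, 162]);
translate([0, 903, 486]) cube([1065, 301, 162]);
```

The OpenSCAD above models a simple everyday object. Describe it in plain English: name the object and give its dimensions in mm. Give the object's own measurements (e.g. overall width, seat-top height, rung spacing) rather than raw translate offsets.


A straight staircase of 4 solid steps. Each step is 1065 mm wide (x), 301 mm deep (y, the going) and 162 mm tall (the rise). The first step rests on the floor; each subsequent step sits one going further in +y and one rise higher in +z, directly behind and above the previous step with no overlap.


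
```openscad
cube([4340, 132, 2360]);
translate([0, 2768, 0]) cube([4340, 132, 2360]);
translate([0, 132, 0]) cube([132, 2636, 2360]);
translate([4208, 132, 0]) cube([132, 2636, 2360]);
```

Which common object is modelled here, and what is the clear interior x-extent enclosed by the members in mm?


A house (or room) frame. The interior width is 4076 mm.

Four 2360 mm walls enclosing a rectangle with no floor or roof — a room or house frame. Outside width is 4340 mm and wall thickness is 132 mm, so the interior width is 4340 − 2 × 132 = 4076 mm.


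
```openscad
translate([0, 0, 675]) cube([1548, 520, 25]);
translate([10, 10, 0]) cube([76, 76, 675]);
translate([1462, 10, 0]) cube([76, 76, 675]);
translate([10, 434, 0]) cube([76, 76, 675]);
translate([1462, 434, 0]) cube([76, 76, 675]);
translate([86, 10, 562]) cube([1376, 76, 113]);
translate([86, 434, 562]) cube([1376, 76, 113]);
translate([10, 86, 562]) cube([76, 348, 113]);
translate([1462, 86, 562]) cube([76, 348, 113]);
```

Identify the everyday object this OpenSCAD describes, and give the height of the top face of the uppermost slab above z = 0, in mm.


A table. The table height is 700 mm.

A 1548×520×25 slab sits at z = 675 on four 76 mm square posts — a table. The top surface is at 675 + 25 = 700 mm.


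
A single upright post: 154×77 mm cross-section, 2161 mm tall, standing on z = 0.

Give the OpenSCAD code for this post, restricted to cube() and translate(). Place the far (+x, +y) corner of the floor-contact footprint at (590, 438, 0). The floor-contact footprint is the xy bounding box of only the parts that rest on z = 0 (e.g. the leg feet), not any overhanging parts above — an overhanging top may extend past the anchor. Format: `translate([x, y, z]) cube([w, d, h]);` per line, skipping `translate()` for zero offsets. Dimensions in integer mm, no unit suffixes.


translate([436, 361, 0]) cube([154, 77, 2161]);


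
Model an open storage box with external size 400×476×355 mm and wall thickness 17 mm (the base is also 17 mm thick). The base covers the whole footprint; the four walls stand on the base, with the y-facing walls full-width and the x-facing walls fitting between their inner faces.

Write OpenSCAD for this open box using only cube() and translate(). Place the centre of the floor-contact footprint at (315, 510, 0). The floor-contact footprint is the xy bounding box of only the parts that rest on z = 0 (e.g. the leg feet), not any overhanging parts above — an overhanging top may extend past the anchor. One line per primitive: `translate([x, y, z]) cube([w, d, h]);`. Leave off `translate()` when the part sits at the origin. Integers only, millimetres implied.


translate([115, 272, 0]) cube([400, 476, 17]);
translate([115, 272, 17]) cube([400, 17, 338]);
translate([115, 731, 17]) cube([400, 17, 338]);
translate([115, 289, 17]) cube([17, 442, 338]);
translate([498, 289, 17]) cube([17, 442, 338]);


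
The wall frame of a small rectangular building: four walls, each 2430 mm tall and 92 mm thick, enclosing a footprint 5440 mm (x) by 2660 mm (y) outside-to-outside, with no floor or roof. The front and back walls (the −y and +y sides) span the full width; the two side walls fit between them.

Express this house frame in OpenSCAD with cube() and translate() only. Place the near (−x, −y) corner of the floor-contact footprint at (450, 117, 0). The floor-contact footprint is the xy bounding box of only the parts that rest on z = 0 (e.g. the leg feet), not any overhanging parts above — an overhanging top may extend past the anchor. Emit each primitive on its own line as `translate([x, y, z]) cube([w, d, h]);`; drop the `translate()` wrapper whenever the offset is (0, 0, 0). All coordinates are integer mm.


translate([450, 117, 0]) cube([5440, 92, 2430]);
translate([450, 2685, 0]) cube([5440, 92, 2430]);
translate([450, 209, 0]) cube([92, 2476, 2430]);
translate([5798, 209, 0]) cube([92, 2476, 2430]);


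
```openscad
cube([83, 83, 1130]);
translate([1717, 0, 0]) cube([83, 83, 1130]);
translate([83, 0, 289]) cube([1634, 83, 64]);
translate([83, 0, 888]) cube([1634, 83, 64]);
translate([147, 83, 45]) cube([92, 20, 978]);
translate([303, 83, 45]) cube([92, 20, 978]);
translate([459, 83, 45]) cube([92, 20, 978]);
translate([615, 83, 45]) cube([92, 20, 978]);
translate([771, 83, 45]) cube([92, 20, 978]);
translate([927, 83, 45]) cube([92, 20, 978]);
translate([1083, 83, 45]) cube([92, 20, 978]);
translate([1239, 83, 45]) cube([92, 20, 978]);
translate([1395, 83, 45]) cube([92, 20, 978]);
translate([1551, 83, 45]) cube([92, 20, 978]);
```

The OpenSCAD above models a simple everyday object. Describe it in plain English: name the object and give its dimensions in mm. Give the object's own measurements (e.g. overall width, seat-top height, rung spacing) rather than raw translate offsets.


A fence section. Two 83×83 mm posts, 1130 mm tall, stand on the floor with a clear span of 1634 mm between their inner faces. Two horizontal rails of 83×64 mm section span the gap between the posts with their undersides at z = 289 mm and z = 888 mm, flush with the posts' −y face. 10 pickets, each 92 mm wide, 20 mm thick and 978 mm tall, are fixed to the +y face of the rails with their bottoms at z = 45 mm, spaced across the span with a 64 mm gap after the −x post and between neighbouring pickets, with 74 mm left before the +x post.
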